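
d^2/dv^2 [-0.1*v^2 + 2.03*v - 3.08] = -0.200000000000000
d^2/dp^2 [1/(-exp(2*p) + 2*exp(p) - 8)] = 2*(-4*(1 - exp(p))^2*exp(p) + (2*exp(p) - 1)*(exp(2*p) - 2*exp(p) + 8))*exp(p)/(exp(2*p) - 2*exp(p) + 8)^3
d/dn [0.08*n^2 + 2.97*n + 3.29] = 0.16*n + 2.97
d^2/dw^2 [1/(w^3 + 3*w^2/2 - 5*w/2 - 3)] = 4*(-3*(2*w + 1)*(2*w^3 + 3*w^2 - 5*w - 6) + (6*w^2 + 6*w - 5)^2)/(2*w^3 + 3*w^2 - 5*w - 6)^3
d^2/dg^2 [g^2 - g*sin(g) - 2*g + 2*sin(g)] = g*sin(g) - 2*sqrt(2)*sin(g + pi/4) + 2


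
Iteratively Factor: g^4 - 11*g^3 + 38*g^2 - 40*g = (g - 5)*(g^3 - 6*g^2 + 8*g) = (g - 5)*(g - 4)*(g^2 - 2*g) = (g - 5)*(g - 4)*(g - 2)*(g)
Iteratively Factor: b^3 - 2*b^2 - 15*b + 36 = (b + 4)*(b^2 - 6*b + 9) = (b - 3)*(b + 4)*(b - 3)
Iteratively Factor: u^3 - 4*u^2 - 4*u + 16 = (u + 2)*(u^2 - 6*u + 8) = (u - 2)*(u + 2)*(u - 4)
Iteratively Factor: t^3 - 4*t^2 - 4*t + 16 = (t - 2)*(t^2 - 2*t - 8) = (t - 4)*(t - 2)*(t + 2)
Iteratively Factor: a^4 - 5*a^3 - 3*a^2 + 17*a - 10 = (a - 5)*(a^3 - 3*a + 2) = (a - 5)*(a - 1)*(a^2 + a - 2) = (a - 5)*(a - 1)*(a + 2)*(a - 1)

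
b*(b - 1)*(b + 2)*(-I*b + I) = -I*b^4 + 3*I*b^2 - 2*I*b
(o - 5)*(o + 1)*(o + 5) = o^3 + o^2 - 25*o - 25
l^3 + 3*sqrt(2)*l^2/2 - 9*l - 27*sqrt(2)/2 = (l - 3)*(l + 3)*(l + 3*sqrt(2)/2)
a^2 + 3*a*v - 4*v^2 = (a - v)*(a + 4*v)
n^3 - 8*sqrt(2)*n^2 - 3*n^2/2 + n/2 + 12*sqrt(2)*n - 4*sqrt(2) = (n - 1)*(n - 1/2)*(n - 8*sqrt(2))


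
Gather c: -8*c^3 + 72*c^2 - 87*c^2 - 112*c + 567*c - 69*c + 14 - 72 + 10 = -8*c^3 - 15*c^2 + 386*c - 48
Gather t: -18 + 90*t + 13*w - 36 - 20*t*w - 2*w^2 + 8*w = t*(90 - 20*w) - 2*w^2 + 21*w - 54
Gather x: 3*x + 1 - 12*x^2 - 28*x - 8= -12*x^2 - 25*x - 7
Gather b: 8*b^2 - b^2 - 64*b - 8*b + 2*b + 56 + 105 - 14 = 7*b^2 - 70*b + 147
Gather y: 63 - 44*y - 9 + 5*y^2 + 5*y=5*y^2 - 39*y + 54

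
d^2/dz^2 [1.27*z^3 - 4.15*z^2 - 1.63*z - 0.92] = 7.62*z - 8.3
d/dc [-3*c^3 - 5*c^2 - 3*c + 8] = -9*c^2 - 10*c - 3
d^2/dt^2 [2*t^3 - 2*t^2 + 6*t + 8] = 12*t - 4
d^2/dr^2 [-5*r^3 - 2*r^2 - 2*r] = -30*r - 4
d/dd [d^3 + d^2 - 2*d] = 3*d^2 + 2*d - 2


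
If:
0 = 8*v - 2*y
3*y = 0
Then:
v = 0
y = 0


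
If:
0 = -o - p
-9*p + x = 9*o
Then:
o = -p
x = 0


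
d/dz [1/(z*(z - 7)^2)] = (7 - 3*z)/(z^2*(z - 7)^3)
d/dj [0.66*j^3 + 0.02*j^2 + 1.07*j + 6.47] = 1.98*j^2 + 0.04*j + 1.07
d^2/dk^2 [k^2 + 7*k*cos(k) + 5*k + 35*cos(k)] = -7*k*cos(k) - 14*sin(k) - 35*cos(k) + 2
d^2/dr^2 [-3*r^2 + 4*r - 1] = -6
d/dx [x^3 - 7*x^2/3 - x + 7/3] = 3*x^2 - 14*x/3 - 1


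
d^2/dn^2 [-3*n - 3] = 0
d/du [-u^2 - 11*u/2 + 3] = -2*u - 11/2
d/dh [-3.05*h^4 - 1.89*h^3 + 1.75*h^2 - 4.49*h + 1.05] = -12.2*h^3 - 5.67*h^2 + 3.5*h - 4.49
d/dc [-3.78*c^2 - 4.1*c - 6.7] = -7.56*c - 4.1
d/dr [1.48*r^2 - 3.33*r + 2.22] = 2.96*r - 3.33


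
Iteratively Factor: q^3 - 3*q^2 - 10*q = (q)*(q^2 - 3*q - 10) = q*(q - 5)*(q + 2)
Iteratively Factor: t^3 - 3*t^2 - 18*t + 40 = (t - 5)*(t^2 + 2*t - 8) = (t - 5)*(t - 2)*(t + 4)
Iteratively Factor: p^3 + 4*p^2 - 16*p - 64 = (p + 4)*(p^2 - 16) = (p + 4)^2*(p - 4)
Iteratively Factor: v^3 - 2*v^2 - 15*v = (v - 5)*(v^2 + 3*v) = (v - 5)*(v + 3)*(v)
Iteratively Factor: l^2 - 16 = (l + 4)*(l - 4)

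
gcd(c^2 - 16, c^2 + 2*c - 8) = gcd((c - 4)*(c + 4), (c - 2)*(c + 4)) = c + 4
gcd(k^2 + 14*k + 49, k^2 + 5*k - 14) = k + 7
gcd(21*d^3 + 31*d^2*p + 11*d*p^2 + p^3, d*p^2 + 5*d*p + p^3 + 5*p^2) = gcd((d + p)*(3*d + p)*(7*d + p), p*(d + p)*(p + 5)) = d + p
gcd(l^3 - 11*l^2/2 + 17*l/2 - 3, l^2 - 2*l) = l - 2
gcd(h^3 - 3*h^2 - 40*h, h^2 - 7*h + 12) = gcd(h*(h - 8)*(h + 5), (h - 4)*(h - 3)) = 1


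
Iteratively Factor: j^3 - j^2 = (j)*(j^2 - j) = j*(j - 1)*(j)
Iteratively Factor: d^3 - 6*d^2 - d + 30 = (d - 5)*(d^2 - d - 6) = (d - 5)*(d + 2)*(d - 3)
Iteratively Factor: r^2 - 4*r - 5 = (r - 5)*(r + 1)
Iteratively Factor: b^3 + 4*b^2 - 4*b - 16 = (b + 4)*(b^2 - 4) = (b + 2)*(b + 4)*(b - 2)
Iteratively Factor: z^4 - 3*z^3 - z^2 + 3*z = (z + 1)*(z^3 - 4*z^2 + 3*z) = (z - 1)*(z + 1)*(z^2 - 3*z) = z*(z - 1)*(z + 1)*(z - 3)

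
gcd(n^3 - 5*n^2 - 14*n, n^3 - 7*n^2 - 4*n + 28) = n^2 - 5*n - 14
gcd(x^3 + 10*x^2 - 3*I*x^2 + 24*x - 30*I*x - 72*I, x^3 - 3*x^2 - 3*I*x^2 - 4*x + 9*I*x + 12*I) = x - 3*I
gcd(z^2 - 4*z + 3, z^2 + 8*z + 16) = 1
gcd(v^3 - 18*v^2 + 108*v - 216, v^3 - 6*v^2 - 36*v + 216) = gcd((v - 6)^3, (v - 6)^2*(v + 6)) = v^2 - 12*v + 36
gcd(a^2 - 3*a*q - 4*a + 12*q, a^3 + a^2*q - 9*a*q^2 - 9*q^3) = -a + 3*q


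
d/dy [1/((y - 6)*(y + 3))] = (3 - 2*y)/(y^4 - 6*y^3 - 27*y^2 + 108*y + 324)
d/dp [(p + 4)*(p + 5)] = 2*p + 9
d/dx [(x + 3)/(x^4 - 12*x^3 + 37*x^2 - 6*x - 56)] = (x^4 - 12*x^3 + 37*x^2 - 6*x - 2*(x + 3)*(2*x^3 - 18*x^2 + 37*x - 3) - 56)/(-x^4 + 12*x^3 - 37*x^2 + 6*x + 56)^2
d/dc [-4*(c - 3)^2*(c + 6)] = 108 - 12*c^2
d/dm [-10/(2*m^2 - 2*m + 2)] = 5*(2*m - 1)/(m^2 - m + 1)^2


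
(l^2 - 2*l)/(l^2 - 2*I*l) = (l - 2)/(l - 2*I)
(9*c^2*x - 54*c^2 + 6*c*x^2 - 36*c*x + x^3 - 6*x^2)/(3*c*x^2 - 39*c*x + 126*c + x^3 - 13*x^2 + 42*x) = (3*c + x)/(x - 7)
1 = 1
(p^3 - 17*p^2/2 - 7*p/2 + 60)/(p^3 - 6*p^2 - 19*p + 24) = (2*p^2 - p - 15)/(2*(p^2 + 2*p - 3))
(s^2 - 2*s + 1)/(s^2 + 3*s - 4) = (s - 1)/(s + 4)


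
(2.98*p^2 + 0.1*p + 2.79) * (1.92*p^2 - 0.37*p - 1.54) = 5.7216*p^4 - 0.9106*p^3 + 0.7306*p^2 - 1.1863*p - 4.2966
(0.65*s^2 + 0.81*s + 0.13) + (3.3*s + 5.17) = 0.65*s^2 + 4.11*s + 5.3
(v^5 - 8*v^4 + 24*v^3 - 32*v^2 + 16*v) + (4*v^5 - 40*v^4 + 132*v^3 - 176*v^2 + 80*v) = 5*v^5 - 48*v^4 + 156*v^3 - 208*v^2 + 96*v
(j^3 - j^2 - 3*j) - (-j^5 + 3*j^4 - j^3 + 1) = j^5 - 3*j^4 + 2*j^3 - j^2 - 3*j - 1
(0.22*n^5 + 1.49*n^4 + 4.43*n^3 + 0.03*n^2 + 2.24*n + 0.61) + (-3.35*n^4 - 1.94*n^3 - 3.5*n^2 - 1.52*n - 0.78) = 0.22*n^5 - 1.86*n^4 + 2.49*n^3 - 3.47*n^2 + 0.72*n - 0.17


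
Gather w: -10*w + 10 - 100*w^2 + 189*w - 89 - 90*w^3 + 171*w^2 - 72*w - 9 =-90*w^3 + 71*w^2 + 107*w - 88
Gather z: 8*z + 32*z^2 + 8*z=32*z^2 + 16*z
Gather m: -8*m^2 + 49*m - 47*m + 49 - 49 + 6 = -8*m^2 + 2*m + 6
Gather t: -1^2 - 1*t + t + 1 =0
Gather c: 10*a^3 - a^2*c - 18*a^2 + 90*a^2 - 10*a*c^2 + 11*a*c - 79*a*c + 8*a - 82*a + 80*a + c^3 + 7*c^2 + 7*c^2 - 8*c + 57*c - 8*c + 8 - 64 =10*a^3 + 72*a^2 + 6*a + c^3 + c^2*(14 - 10*a) + c*(-a^2 - 68*a + 41) - 56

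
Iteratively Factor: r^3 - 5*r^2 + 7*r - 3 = (r - 3)*(r^2 - 2*r + 1) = (r - 3)*(r - 1)*(r - 1)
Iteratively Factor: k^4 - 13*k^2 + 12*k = (k - 1)*(k^3 + k^2 - 12*k) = (k - 3)*(k - 1)*(k^2 + 4*k) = (k - 3)*(k - 1)*(k + 4)*(k)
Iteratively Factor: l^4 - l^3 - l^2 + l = (l + 1)*(l^3 - 2*l^2 + l) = (l - 1)*(l + 1)*(l^2 - l) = l*(l - 1)*(l + 1)*(l - 1)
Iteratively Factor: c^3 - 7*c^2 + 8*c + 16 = (c - 4)*(c^2 - 3*c - 4) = (c - 4)*(c + 1)*(c - 4)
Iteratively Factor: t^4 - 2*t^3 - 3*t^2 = (t)*(t^3 - 2*t^2 - 3*t) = t*(t - 3)*(t^2 + t) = t^2*(t - 3)*(t + 1)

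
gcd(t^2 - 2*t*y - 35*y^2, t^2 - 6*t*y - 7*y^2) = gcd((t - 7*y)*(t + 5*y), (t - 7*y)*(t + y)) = -t + 7*y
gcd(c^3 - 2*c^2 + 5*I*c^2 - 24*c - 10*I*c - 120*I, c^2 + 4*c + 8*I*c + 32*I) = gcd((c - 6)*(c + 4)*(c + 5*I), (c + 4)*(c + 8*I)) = c + 4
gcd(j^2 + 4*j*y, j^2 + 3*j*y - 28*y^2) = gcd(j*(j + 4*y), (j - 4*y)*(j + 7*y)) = 1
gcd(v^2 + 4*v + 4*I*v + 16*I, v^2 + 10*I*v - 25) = 1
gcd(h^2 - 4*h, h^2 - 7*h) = h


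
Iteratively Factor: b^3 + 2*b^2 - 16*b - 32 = (b + 2)*(b^2 - 16) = (b + 2)*(b + 4)*(b - 4)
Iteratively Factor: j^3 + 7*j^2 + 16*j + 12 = (j + 3)*(j^2 + 4*j + 4) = (j + 2)*(j + 3)*(j + 2)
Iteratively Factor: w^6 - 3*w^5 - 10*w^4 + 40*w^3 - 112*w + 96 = (w - 2)*(w^5 - w^4 - 12*w^3 + 16*w^2 + 32*w - 48) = (w - 2)*(w + 2)*(w^4 - 3*w^3 - 6*w^2 + 28*w - 24) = (w - 2)*(w + 2)*(w + 3)*(w^3 - 6*w^2 + 12*w - 8) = (w - 2)^2*(w + 2)*(w + 3)*(w^2 - 4*w + 4) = (w - 2)^3*(w + 2)*(w + 3)*(w - 2)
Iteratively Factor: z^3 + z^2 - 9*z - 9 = (z + 3)*(z^2 - 2*z - 3) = (z - 3)*(z + 3)*(z + 1)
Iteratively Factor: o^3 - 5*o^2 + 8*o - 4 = (o - 1)*(o^2 - 4*o + 4) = (o - 2)*(o - 1)*(o - 2)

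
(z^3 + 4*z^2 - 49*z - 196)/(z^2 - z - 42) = (z^2 + 11*z + 28)/(z + 6)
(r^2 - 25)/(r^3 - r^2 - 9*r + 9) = (r^2 - 25)/(r^3 - r^2 - 9*r + 9)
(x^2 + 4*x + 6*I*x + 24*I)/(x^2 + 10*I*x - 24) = (x + 4)/(x + 4*I)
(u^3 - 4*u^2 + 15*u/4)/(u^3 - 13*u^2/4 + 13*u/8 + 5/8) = 2*u*(2*u - 3)/(4*u^2 - 3*u - 1)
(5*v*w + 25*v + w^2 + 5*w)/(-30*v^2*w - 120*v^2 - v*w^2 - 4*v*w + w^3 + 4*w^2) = (-w - 5)/(6*v*w + 24*v - w^2 - 4*w)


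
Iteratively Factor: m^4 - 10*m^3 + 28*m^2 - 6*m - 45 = (m - 3)*(m^3 - 7*m^2 + 7*m + 15) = (m - 3)*(m + 1)*(m^2 - 8*m + 15) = (m - 5)*(m - 3)*(m + 1)*(m - 3)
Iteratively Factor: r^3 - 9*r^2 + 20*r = (r)*(r^2 - 9*r + 20) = r*(r - 5)*(r - 4)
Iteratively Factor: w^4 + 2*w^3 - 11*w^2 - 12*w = (w)*(w^3 + 2*w^2 - 11*w - 12) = w*(w + 1)*(w^2 + w - 12) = w*(w + 1)*(w + 4)*(w - 3)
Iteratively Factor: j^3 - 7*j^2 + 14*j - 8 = (j - 1)*(j^2 - 6*j + 8) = (j - 2)*(j - 1)*(j - 4)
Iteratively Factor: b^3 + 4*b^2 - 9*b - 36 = (b + 3)*(b^2 + b - 12) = (b - 3)*(b + 3)*(b + 4)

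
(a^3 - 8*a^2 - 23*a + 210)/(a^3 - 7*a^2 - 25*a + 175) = (a - 6)/(a - 5)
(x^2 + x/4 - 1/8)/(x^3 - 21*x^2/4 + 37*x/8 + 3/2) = (8*x^2 + 2*x - 1)/(8*x^3 - 42*x^2 + 37*x + 12)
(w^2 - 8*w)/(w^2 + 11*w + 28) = w*(w - 8)/(w^2 + 11*w + 28)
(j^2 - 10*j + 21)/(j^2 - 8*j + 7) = (j - 3)/(j - 1)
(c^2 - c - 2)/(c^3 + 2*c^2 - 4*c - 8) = (c + 1)/(c^2 + 4*c + 4)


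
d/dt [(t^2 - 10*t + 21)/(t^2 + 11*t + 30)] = 3*(7*t^2 + 6*t - 177)/(t^4 + 22*t^3 + 181*t^2 + 660*t + 900)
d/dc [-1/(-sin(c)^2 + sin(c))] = (-2/tan(c) + cos(c)/sin(c)^2)/(sin(c) - 1)^2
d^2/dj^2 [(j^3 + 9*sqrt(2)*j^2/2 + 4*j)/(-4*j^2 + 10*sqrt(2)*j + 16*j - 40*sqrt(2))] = 2*(-55*j^3 - 28*sqrt(2)*j^3 + 120*sqrt(2)*j^2 + 420*j^2 - 600*j + 120*sqrt(2)*j - 1060*sqrt(2) - 200)/(4*j^6 - 48*j^5 - 30*sqrt(2)*j^5 + 342*j^4 + 360*sqrt(2)*j^4 - 1565*sqrt(2)*j^3 - 2056*j^3 + 3420*sqrt(2)*j^2 + 7200*j^2 - 9600*j - 6000*sqrt(2)*j + 8000*sqrt(2))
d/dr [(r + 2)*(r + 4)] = 2*r + 6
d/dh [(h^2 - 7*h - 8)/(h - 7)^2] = (65 - 7*h)/(h^3 - 21*h^2 + 147*h - 343)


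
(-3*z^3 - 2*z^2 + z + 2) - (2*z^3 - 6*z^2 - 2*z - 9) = -5*z^3 + 4*z^2 + 3*z + 11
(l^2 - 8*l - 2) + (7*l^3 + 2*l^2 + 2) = 7*l^3 + 3*l^2 - 8*l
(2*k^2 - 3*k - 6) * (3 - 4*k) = -8*k^3 + 18*k^2 + 15*k - 18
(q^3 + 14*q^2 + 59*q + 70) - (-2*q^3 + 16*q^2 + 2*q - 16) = 3*q^3 - 2*q^2 + 57*q + 86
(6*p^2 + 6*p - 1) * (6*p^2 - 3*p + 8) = 36*p^4 + 18*p^3 + 24*p^2 + 51*p - 8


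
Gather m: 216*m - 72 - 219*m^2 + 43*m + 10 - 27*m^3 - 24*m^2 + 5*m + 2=-27*m^3 - 243*m^2 + 264*m - 60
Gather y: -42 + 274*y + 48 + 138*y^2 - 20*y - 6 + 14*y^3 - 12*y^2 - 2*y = 14*y^3 + 126*y^2 + 252*y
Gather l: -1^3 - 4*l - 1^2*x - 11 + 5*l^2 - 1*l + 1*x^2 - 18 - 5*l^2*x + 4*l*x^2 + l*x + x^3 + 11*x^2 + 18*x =l^2*(5 - 5*x) + l*(4*x^2 + x - 5) + x^3 + 12*x^2 + 17*x - 30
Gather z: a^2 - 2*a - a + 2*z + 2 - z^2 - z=a^2 - 3*a - z^2 + z + 2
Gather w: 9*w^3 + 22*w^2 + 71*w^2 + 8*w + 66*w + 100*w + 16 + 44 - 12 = 9*w^3 + 93*w^2 + 174*w + 48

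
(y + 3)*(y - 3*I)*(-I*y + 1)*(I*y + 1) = y^4 + 3*y^3 - 3*I*y^3 + y^2 - 9*I*y^2 + 3*y - 3*I*y - 9*I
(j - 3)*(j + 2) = j^2 - j - 6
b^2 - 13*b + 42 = (b - 7)*(b - 6)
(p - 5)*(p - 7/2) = p^2 - 17*p/2 + 35/2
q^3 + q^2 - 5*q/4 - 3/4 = (q - 1)*(q + 1/2)*(q + 3/2)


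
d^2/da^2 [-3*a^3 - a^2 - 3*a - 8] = -18*a - 2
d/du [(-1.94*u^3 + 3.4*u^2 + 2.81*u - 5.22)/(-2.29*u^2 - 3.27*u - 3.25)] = (4.4426*u^4 + 12.6876*u^3 + 14.2319*u^2 - 46.0076*u - 26.2019)/(5.2441*u^4 + 14.9766*u^3 + 25.5779*u^2 + 21.255*u + 10.5625)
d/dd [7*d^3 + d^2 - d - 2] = 21*d^2 + 2*d - 1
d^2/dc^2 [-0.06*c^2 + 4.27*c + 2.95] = -0.120000000000000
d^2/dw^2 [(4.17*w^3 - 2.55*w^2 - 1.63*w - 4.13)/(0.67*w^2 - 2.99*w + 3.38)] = (43.993426*w^3 - 229.332486*w^2 + 357.62805*w - 146.350282)/(0.300763*w^6 - 4.026633*w^5 + 22.521447*w^4 - 67.357823*w^3 + 113.615658*w^2 - 102.476868*w + 38.614472)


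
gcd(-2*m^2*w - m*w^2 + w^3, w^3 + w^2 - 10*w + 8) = 1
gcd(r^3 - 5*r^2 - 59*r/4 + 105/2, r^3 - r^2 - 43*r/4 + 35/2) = r^2 + r - 35/4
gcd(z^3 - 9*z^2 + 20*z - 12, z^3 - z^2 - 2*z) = z - 2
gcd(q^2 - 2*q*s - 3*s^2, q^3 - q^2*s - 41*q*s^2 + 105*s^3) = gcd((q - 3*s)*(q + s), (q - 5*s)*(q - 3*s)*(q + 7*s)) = q - 3*s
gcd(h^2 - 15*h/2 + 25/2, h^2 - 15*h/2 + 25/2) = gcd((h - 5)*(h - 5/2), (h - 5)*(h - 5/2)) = h^2 - 15*h/2 + 25/2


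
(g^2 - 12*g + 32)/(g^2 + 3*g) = (g^2 - 12*g + 32)/(g*(g + 3))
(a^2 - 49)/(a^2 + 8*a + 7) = (a - 7)/(a + 1)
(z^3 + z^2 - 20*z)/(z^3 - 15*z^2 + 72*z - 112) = z*(z + 5)/(z^2 - 11*z + 28)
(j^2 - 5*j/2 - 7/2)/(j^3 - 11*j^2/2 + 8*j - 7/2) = (j + 1)/(j^2 - 2*j + 1)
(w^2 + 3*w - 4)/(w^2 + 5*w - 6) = (w + 4)/(w + 6)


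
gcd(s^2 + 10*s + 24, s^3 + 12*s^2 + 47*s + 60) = s + 4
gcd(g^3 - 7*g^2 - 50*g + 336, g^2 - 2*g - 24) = g - 6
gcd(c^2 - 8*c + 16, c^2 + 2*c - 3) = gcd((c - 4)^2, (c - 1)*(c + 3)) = 1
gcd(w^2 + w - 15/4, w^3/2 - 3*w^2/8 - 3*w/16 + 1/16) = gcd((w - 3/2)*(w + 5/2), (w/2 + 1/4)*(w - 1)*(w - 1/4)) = 1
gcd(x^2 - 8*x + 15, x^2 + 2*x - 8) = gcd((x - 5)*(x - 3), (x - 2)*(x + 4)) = 1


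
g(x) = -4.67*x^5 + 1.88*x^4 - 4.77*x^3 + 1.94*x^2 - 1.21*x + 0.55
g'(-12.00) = -499288.57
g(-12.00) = 1209566.11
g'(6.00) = -29130.37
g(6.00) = -34844.63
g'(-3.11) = -2562.27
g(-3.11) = 1701.12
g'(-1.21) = -90.23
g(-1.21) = 29.45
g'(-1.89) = -408.37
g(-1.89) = 178.58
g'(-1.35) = -128.59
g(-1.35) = 44.64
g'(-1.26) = -102.71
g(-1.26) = 34.27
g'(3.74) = -4361.96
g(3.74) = -3275.78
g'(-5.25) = -19242.96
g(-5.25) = 20804.56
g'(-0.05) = -1.44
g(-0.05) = 0.62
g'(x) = -23.35*x^4 + 7.52*x^3 - 14.31*x^2 + 3.88*x - 1.21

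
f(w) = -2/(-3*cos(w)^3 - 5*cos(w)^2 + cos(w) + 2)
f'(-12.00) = 2.34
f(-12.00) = 0.79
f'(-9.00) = 3.46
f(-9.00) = 2.52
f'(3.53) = 2.80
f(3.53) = 2.41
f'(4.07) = 95.32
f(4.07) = -7.96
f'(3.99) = 13587.49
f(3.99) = -99.25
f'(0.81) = 32.74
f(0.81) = 2.98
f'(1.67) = -1.10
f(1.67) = -1.08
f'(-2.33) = 841.64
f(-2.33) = 25.32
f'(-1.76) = 1.84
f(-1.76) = -1.21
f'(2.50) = -17.70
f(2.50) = 4.28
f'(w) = -2*(-9*sin(w)*cos(w)^2 - 10*sin(w)*cos(w) + sin(w))/(-3*cos(w)^3 - 5*cos(w)^2 + cos(w) + 2)^2 = 2*(9*cos(w)^2 + 10*cos(w) - 1)*sin(w)/((-sin(w)^2 + cos(w))^2*(3*cos(w) + 2)^2)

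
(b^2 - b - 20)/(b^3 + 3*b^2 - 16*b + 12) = (b^2 - b - 20)/(b^3 + 3*b^2 - 16*b + 12)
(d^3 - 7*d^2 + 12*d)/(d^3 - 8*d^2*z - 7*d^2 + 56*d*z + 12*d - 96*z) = d/(d - 8*z)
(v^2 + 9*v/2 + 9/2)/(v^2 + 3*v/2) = (v + 3)/v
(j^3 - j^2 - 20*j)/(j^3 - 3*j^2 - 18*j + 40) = j/(j - 2)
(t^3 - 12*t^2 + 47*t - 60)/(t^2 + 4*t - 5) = (t^3 - 12*t^2 + 47*t - 60)/(t^2 + 4*t - 5)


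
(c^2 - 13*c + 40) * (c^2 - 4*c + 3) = c^4 - 17*c^3 + 95*c^2 - 199*c + 120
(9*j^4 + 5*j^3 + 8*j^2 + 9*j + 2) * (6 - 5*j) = -45*j^5 + 29*j^4 - 10*j^3 + 3*j^2 + 44*j + 12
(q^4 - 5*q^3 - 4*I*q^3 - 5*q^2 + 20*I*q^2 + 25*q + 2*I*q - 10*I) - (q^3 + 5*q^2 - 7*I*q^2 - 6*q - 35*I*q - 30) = q^4 - 6*q^3 - 4*I*q^3 - 10*q^2 + 27*I*q^2 + 31*q + 37*I*q + 30 - 10*I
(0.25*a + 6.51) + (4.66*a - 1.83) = 4.91*a + 4.68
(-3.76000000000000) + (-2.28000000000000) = -6.04000000000000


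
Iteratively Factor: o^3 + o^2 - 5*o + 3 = (o + 3)*(o^2 - 2*o + 1) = (o - 1)*(o + 3)*(o - 1)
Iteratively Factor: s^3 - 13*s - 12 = (s + 3)*(s^2 - 3*s - 4) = (s - 4)*(s + 3)*(s + 1)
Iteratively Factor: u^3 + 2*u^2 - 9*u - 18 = (u - 3)*(u^2 + 5*u + 6) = (u - 3)*(u + 3)*(u + 2)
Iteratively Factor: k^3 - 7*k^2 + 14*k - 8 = (k - 2)*(k^2 - 5*k + 4) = (k - 4)*(k - 2)*(k - 1)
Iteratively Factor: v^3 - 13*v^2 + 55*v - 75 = (v - 3)*(v^2 - 10*v + 25) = (v - 5)*(v - 3)*(v - 5)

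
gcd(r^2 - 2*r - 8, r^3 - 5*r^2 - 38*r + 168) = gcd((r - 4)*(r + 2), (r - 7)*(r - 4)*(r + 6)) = r - 4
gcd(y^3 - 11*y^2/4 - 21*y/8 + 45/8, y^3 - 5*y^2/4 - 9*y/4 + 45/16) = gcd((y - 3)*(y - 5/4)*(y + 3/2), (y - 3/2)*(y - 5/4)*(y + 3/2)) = y^2 + y/4 - 15/8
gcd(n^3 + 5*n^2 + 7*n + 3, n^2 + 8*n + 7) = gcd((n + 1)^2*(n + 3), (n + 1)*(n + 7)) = n + 1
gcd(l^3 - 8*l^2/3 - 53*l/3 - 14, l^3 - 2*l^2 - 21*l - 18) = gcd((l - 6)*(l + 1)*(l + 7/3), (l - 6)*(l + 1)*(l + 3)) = l^2 - 5*l - 6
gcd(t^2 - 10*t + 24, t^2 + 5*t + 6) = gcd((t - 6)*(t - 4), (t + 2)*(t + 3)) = 1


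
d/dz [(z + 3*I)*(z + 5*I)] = 2*z + 8*I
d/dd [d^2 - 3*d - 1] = 2*d - 3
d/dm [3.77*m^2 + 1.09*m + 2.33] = 7.54*m + 1.09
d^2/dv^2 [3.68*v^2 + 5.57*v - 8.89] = 7.36000000000000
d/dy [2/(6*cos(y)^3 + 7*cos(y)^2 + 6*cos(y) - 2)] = 4*(9*cos(y)^2 + 7*cos(y) + 3)*sin(y)/(6*cos(y)^3 + 7*cos(y)^2 + 6*cos(y) - 2)^2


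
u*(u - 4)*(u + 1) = u^3 - 3*u^2 - 4*u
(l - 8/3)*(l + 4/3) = l^2 - 4*l/3 - 32/9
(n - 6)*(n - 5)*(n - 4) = n^3 - 15*n^2 + 74*n - 120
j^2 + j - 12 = (j - 3)*(j + 4)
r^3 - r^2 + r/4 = r*(r - 1/2)^2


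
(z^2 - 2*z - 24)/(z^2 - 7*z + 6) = (z + 4)/(z - 1)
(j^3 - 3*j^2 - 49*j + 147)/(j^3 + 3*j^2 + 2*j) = (j^3 - 3*j^2 - 49*j + 147)/(j*(j^2 + 3*j + 2))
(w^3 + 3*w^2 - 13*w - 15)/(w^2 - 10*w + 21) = (w^2 + 6*w + 5)/(w - 7)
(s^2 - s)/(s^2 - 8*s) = (s - 1)/(s - 8)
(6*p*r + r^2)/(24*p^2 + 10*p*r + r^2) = r/(4*p + r)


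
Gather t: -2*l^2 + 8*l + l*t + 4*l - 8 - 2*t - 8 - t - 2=-2*l^2 + 12*l + t*(l - 3) - 18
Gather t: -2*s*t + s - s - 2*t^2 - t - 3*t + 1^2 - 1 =-2*t^2 + t*(-2*s - 4)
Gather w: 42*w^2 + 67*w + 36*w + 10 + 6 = 42*w^2 + 103*w + 16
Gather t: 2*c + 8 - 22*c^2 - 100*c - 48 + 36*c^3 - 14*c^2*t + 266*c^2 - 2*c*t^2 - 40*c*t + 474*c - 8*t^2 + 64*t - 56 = 36*c^3 + 244*c^2 + 376*c + t^2*(-2*c - 8) + t*(-14*c^2 - 40*c + 64) - 96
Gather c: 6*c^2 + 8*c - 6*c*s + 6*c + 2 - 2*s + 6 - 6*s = 6*c^2 + c*(14 - 6*s) - 8*s + 8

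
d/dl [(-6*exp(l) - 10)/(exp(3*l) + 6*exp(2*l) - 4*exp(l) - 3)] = (12*exp(3*l) + 66*exp(2*l) + 120*exp(l) - 22)*exp(l)/(exp(6*l) + 12*exp(5*l) + 28*exp(4*l) - 54*exp(3*l) - 20*exp(2*l) + 24*exp(l) + 9)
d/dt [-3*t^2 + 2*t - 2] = 2 - 6*t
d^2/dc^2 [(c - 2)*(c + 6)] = 2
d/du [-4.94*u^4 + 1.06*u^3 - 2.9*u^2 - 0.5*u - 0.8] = -19.76*u^3 + 3.18*u^2 - 5.8*u - 0.5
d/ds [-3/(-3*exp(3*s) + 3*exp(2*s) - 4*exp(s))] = 3*(-9*exp(2*s) + 6*exp(s) - 4)*exp(-s)/(3*exp(2*s) - 3*exp(s) + 4)^2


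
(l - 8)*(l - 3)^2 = l^3 - 14*l^2 + 57*l - 72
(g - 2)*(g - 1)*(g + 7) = g^3 + 4*g^2 - 19*g + 14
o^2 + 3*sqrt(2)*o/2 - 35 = (o - 7*sqrt(2)/2)*(o + 5*sqrt(2))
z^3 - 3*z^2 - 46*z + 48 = (z - 8)*(z - 1)*(z + 6)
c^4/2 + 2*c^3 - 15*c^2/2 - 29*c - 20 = (c/2 + 1)*(c - 4)*(c + 1)*(c + 5)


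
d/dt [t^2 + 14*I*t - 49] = 2*t + 14*I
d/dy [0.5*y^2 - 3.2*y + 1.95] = 1.0*y - 3.2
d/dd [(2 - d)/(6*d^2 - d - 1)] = (-6*d^2 + d + (d - 2)*(12*d - 1) + 1)/(-6*d^2 + d + 1)^2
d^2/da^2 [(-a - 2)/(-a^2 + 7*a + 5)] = 2*((5 - 3*a)*(-a^2 + 7*a + 5) - (a + 2)*(2*a - 7)^2)/(-a^2 + 7*a + 5)^3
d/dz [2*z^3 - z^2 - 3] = 2*z*(3*z - 1)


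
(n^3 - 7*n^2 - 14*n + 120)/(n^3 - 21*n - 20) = (n - 6)/(n + 1)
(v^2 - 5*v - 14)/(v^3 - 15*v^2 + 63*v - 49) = (v + 2)/(v^2 - 8*v + 7)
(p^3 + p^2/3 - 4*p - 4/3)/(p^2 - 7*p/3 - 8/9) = 3*(p^2 - 4)/(3*p - 8)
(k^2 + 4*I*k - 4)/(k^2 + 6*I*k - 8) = (k + 2*I)/(k + 4*I)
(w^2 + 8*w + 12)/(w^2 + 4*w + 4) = (w + 6)/(w + 2)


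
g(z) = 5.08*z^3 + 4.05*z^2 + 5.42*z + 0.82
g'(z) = 15.24*z^2 + 8.1*z + 5.42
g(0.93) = 13.45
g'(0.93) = 26.13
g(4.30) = 502.91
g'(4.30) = 322.04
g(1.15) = 20.14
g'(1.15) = 34.89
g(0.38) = 3.74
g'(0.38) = 10.70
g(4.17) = 462.21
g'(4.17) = 304.20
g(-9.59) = -4159.12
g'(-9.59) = 1329.33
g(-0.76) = -3.19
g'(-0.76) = 8.07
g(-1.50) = -15.34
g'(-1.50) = 27.56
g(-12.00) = -8259.26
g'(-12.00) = 2102.78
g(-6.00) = -983.18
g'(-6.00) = 505.46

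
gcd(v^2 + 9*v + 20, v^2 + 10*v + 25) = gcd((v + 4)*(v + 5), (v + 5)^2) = v + 5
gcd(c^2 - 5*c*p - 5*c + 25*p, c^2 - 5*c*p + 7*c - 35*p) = -c + 5*p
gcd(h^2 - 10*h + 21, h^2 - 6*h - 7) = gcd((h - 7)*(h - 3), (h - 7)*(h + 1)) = h - 7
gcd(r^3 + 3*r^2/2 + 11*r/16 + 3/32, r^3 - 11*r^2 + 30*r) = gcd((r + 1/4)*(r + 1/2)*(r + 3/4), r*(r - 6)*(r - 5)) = 1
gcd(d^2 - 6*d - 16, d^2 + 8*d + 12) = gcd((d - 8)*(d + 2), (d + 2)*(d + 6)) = d + 2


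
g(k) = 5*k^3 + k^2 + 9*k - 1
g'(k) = 15*k^2 + 2*k + 9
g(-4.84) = -588.03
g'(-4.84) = 350.70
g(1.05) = 15.34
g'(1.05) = 27.64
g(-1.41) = -25.72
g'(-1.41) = 36.00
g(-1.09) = -16.10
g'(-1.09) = 24.64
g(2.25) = 81.27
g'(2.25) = 89.44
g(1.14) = 17.97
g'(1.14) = 30.77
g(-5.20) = -723.80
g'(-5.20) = 404.20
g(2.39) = 94.48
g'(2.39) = 99.46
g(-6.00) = -1099.00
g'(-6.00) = 537.00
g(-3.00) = -154.00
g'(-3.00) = 138.00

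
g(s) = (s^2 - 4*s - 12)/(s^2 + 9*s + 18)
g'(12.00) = 0.04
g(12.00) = 0.31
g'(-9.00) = 1.69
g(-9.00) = 5.83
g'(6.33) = 0.07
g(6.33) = 0.02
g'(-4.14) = 2.32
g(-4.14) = -10.23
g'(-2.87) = -175.88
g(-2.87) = 18.97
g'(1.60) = 0.14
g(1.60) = -0.45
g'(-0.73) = -0.01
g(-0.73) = -0.71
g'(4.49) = 0.09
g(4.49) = -0.12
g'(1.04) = 0.14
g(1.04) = -0.53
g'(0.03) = 0.11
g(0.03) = -0.66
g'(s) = (-2*s - 9)*(s^2 - 4*s - 12)/(s^2 + 9*s + 18)^2 + (2*s - 4)/(s^2 + 9*s + 18)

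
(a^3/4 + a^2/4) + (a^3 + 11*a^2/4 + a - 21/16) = 5*a^3/4 + 3*a^2 + a - 21/16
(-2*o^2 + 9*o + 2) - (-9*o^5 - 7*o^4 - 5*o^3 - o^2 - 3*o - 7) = 9*o^5 + 7*o^4 + 5*o^3 - o^2 + 12*o + 9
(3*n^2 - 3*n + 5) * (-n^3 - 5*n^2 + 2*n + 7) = -3*n^5 - 12*n^4 + 16*n^3 - 10*n^2 - 11*n + 35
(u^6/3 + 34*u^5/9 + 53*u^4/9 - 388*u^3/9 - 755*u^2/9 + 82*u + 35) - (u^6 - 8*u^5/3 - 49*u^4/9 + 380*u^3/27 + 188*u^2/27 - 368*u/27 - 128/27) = -2*u^6/3 + 58*u^5/9 + 34*u^4/3 - 1544*u^3/27 - 2453*u^2/27 + 2582*u/27 + 1073/27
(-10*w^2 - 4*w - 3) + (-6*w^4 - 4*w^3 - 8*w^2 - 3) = -6*w^4 - 4*w^3 - 18*w^2 - 4*w - 6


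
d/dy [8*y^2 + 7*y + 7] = 16*y + 7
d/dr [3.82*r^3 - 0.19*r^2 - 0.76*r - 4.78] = 11.46*r^2 - 0.38*r - 0.76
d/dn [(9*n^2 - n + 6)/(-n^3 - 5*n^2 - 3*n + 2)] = (9*n^4 - 2*n^3 - 14*n^2 + 96*n + 16)/(n^6 + 10*n^5 + 31*n^4 + 26*n^3 - 11*n^2 - 12*n + 4)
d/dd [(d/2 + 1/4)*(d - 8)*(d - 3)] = 3*d^2/2 - 21*d/2 + 37/4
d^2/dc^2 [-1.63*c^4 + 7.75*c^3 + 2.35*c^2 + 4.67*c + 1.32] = -19.56*c^2 + 46.5*c + 4.7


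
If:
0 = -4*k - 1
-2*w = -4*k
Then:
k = -1/4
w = -1/2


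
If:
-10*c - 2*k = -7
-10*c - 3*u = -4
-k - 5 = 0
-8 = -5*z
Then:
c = 17/10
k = -5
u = -13/3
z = 8/5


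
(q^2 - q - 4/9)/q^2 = (q^2 - q - 4/9)/q^2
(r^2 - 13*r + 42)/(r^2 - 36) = (r - 7)/(r + 6)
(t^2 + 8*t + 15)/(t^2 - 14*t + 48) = (t^2 + 8*t + 15)/(t^2 - 14*t + 48)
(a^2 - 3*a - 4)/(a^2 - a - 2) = (a - 4)/(a - 2)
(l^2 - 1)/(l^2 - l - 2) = (l - 1)/(l - 2)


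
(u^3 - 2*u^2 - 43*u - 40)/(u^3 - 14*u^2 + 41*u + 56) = (u + 5)/(u - 7)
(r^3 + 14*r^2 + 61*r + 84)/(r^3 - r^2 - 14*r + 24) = (r^2 + 10*r + 21)/(r^2 - 5*r + 6)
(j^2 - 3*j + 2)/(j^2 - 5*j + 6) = (j - 1)/(j - 3)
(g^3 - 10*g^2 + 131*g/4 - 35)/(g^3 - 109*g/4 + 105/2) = (g - 4)/(g + 6)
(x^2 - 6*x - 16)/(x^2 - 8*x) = (x + 2)/x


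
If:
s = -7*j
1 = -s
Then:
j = 1/7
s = -1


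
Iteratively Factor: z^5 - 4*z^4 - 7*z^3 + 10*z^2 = (z - 5)*(z^4 + z^3 - 2*z^2) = z*(z - 5)*(z^3 + z^2 - 2*z) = z*(z - 5)*(z + 2)*(z^2 - z) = z*(z - 5)*(z - 1)*(z + 2)*(z)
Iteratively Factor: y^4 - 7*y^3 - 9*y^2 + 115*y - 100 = (y + 4)*(y^3 - 11*y^2 + 35*y - 25) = (y - 5)*(y + 4)*(y^2 - 6*y + 5) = (y - 5)*(y - 1)*(y + 4)*(y - 5)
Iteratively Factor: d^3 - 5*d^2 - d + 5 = (d - 1)*(d^2 - 4*d - 5) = (d - 5)*(d - 1)*(d + 1)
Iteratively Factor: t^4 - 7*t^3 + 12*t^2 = (t - 3)*(t^3 - 4*t^2) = t*(t - 3)*(t^2 - 4*t) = t^2*(t - 3)*(t - 4)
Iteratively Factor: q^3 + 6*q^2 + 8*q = (q + 4)*(q^2 + 2*q) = q*(q + 4)*(q + 2)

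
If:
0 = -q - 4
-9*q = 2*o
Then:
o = 18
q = -4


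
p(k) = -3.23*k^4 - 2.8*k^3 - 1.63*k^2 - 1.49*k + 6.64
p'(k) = -12.92*k^3 - 8.4*k^2 - 3.26*k - 1.49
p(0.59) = 4.23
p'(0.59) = -8.99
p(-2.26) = -50.26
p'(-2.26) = 112.11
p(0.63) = 3.85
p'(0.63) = -10.11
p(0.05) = 6.56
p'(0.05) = -1.68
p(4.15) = -1185.81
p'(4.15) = -1083.12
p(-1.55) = -3.18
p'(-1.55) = 31.49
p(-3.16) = -238.65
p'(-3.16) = 332.62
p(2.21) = -111.89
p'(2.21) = -189.18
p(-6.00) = -3624.38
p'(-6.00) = 2506.39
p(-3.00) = -189.59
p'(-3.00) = 281.53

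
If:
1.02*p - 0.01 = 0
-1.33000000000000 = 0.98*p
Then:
No Solution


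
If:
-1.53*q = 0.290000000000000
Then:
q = -0.19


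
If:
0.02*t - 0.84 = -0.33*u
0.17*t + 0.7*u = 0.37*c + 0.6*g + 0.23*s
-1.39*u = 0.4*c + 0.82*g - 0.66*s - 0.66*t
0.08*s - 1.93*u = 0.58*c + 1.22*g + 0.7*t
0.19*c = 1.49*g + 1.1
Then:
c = -0.89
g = -0.85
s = 8.88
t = -4.54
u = 2.82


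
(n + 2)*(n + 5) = n^2 + 7*n + 10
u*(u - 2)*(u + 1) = u^3 - u^2 - 2*u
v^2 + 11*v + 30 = (v + 5)*(v + 6)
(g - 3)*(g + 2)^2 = g^3 + g^2 - 8*g - 12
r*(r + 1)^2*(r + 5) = r^4 + 7*r^3 + 11*r^2 + 5*r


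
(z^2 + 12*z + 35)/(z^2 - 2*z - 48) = (z^2 + 12*z + 35)/(z^2 - 2*z - 48)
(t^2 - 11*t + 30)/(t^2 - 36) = (t - 5)/(t + 6)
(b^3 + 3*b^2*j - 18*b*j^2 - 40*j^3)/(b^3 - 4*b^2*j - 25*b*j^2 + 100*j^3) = (b + 2*j)/(b - 5*j)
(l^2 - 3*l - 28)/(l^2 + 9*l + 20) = (l - 7)/(l + 5)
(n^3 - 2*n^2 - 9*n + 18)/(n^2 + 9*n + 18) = (n^2 - 5*n + 6)/(n + 6)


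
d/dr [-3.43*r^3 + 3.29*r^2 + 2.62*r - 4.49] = -10.29*r^2 + 6.58*r + 2.62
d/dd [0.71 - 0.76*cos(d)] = 0.76*sin(d)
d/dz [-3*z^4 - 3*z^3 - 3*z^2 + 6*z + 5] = -12*z^3 - 9*z^2 - 6*z + 6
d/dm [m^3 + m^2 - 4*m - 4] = 3*m^2 + 2*m - 4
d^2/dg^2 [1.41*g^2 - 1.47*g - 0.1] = 2.82000000000000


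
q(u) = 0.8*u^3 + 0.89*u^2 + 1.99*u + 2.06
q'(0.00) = 1.99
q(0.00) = 2.06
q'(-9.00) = 180.37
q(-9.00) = -526.96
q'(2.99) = 28.77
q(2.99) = 37.35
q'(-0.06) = 1.89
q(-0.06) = 1.94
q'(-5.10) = 55.34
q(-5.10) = -91.06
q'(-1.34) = 3.91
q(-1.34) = -0.93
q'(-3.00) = 18.25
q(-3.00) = -17.50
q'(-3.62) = 27.00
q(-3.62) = -31.43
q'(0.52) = 3.56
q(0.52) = 3.45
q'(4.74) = 64.35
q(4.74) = 116.69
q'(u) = 2.4*u^2 + 1.78*u + 1.99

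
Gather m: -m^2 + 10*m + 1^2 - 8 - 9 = -m^2 + 10*m - 16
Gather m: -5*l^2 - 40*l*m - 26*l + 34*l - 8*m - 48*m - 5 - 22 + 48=-5*l^2 + 8*l + m*(-40*l - 56) + 21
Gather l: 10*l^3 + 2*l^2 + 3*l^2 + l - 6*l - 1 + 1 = 10*l^3 + 5*l^2 - 5*l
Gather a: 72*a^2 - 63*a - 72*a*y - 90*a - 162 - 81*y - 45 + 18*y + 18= 72*a^2 + a*(-72*y - 153) - 63*y - 189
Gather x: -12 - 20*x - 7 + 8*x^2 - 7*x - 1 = 8*x^2 - 27*x - 20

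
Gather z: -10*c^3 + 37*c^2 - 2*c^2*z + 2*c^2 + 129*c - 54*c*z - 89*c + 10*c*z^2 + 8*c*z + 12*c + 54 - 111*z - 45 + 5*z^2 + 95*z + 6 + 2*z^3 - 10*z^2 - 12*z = -10*c^3 + 39*c^2 + 52*c + 2*z^3 + z^2*(10*c - 5) + z*(-2*c^2 - 46*c - 28) + 15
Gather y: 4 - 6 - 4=-6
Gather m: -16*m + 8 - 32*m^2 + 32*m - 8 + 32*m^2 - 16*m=0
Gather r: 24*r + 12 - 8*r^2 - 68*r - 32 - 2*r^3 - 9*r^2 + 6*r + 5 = -2*r^3 - 17*r^2 - 38*r - 15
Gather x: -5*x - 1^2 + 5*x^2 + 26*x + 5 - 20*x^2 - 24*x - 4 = -15*x^2 - 3*x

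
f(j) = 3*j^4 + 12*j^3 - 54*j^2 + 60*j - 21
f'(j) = 12*j^3 + 36*j^2 - 108*j + 60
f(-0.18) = -33.62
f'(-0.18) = 80.54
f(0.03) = -19.25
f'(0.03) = 56.79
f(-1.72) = -318.76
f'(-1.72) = 291.20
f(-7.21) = 348.63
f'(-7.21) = -1787.56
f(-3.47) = -945.84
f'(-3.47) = 366.85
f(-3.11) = -810.21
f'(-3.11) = 383.11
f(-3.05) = -787.20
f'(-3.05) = 383.82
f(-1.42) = -237.25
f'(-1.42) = 251.59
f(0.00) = -21.00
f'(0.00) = 60.00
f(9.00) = 24576.00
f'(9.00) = 10752.00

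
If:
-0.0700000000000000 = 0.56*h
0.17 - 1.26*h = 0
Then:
No Solution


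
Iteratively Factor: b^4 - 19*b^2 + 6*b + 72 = (b + 2)*(b^3 - 2*b^2 - 15*b + 36) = (b - 3)*(b + 2)*(b^2 + b - 12) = (b - 3)^2*(b + 2)*(b + 4)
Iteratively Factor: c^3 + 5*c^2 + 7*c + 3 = (c + 1)*(c^2 + 4*c + 3) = (c + 1)^2*(c + 3)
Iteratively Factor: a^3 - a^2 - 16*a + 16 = (a - 1)*(a^2 - 16) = (a - 1)*(a + 4)*(a - 4)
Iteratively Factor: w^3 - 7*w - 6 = (w + 1)*(w^2 - w - 6) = (w + 1)*(w + 2)*(w - 3)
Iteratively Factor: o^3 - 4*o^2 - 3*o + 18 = (o - 3)*(o^2 - o - 6) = (o - 3)*(o + 2)*(o - 3)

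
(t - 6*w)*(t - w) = t^2 - 7*t*w + 6*w^2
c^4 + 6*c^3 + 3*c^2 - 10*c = c*(c - 1)*(c + 2)*(c + 5)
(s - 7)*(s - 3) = s^2 - 10*s + 21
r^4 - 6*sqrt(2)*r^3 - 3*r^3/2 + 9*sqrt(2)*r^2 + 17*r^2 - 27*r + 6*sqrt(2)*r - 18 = (r - 2)*(r + 1/2)*(r - 3*sqrt(2))^2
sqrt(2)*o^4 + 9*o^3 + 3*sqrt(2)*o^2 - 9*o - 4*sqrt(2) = (o - 1)*(o + 1)*(o + 4*sqrt(2))*(sqrt(2)*o + 1)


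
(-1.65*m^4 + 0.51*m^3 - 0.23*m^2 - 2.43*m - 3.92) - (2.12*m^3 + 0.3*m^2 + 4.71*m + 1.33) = -1.65*m^4 - 1.61*m^3 - 0.53*m^2 - 7.14*m - 5.25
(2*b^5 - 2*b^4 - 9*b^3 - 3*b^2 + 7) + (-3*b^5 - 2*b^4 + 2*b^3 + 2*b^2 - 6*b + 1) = -b^5 - 4*b^4 - 7*b^3 - b^2 - 6*b + 8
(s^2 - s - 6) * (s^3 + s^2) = s^5 - 7*s^3 - 6*s^2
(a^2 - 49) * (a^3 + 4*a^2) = a^5 + 4*a^4 - 49*a^3 - 196*a^2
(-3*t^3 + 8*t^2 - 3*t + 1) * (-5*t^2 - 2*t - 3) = 15*t^5 - 34*t^4 + 8*t^3 - 23*t^2 + 7*t - 3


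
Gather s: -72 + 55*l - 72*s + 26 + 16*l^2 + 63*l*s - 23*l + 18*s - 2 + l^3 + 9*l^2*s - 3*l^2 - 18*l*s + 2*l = l^3 + 13*l^2 + 34*l + s*(9*l^2 + 45*l - 54) - 48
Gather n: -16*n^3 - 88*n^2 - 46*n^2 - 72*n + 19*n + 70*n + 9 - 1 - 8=-16*n^3 - 134*n^2 + 17*n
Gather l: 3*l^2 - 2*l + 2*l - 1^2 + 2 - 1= 3*l^2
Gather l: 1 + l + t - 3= l + t - 2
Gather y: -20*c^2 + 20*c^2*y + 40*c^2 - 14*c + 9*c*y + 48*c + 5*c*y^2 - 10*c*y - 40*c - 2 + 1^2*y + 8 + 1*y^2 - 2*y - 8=20*c^2 - 6*c + y^2*(5*c + 1) + y*(20*c^2 - c - 1) - 2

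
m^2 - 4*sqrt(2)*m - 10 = (m - 5*sqrt(2))*(m + sqrt(2))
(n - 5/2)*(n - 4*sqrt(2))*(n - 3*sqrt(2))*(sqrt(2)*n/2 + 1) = sqrt(2)*n^4/2 - 6*n^3 - 5*sqrt(2)*n^3/4 + 5*sqrt(2)*n^2 + 15*n^2 - 25*sqrt(2)*n/2 + 24*n - 60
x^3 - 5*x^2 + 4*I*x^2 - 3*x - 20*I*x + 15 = (x - 5)*(x + I)*(x + 3*I)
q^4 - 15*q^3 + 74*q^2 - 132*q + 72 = (q - 6)^2*(q - 2)*(q - 1)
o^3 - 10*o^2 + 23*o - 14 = (o - 7)*(o - 2)*(o - 1)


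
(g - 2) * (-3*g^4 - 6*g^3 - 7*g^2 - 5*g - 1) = -3*g^5 + 5*g^3 + 9*g^2 + 9*g + 2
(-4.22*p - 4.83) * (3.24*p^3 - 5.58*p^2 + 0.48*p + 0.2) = -13.6728*p^4 + 7.8984*p^3 + 24.9258*p^2 - 3.1624*p - 0.966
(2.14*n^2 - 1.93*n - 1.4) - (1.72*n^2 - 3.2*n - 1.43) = 0.42*n^2 + 1.27*n + 0.03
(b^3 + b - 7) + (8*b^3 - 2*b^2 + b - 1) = 9*b^3 - 2*b^2 + 2*b - 8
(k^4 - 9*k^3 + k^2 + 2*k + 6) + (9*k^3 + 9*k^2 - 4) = k^4 + 10*k^2 + 2*k + 2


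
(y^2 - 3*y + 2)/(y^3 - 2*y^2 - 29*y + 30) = (y - 2)/(y^2 - y - 30)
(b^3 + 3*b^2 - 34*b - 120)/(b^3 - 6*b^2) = 1 + 9/b + 20/b^2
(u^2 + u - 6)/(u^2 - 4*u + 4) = (u + 3)/(u - 2)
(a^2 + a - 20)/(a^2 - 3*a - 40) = (a - 4)/(a - 8)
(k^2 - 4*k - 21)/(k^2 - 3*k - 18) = (k - 7)/(k - 6)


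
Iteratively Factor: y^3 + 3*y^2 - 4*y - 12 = (y + 3)*(y^2 - 4) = (y + 2)*(y + 3)*(y - 2)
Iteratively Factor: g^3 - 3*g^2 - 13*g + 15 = (g - 5)*(g^2 + 2*g - 3) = (g - 5)*(g - 1)*(g + 3)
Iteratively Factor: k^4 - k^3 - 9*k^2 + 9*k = (k - 1)*(k^3 - 9*k) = (k - 3)*(k - 1)*(k^2 + 3*k) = (k - 3)*(k - 1)*(k + 3)*(k)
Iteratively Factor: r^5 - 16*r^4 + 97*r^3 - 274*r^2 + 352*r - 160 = (r - 1)*(r^4 - 15*r^3 + 82*r^2 - 192*r + 160) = (r - 5)*(r - 1)*(r^3 - 10*r^2 + 32*r - 32) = (r - 5)*(r - 2)*(r - 1)*(r^2 - 8*r + 16) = (r - 5)*(r - 4)*(r - 2)*(r - 1)*(r - 4)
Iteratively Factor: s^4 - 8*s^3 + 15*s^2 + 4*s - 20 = (s - 2)*(s^3 - 6*s^2 + 3*s + 10) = (s - 2)^2*(s^2 - 4*s - 5) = (s - 5)*(s - 2)^2*(s + 1)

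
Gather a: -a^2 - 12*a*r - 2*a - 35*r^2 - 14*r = -a^2 + a*(-12*r - 2) - 35*r^2 - 14*r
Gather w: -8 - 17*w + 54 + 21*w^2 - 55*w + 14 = 21*w^2 - 72*w + 60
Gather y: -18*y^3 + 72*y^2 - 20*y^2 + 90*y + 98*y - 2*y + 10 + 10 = -18*y^3 + 52*y^2 + 186*y + 20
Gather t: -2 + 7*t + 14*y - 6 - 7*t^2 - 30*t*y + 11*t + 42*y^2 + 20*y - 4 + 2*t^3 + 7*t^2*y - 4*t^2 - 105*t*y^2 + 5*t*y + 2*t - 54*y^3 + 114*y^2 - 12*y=2*t^3 + t^2*(7*y - 11) + t*(-105*y^2 - 25*y + 20) - 54*y^3 + 156*y^2 + 22*y - 12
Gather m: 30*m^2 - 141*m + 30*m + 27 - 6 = 30*m^2 - 111*m + 21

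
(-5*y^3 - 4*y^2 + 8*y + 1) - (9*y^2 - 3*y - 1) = -5*y^3 - 13*y^2 + 11*y + 2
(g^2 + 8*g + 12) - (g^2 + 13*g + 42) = -5*g - 30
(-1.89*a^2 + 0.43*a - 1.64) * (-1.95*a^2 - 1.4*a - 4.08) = 3.6855*a^4 + 1.8075*a^3 + 10.3072*a^2 + 0.5416*a + 6.6912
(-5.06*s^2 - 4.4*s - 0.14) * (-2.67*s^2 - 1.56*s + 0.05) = 13.5102*s^4 + 19.6416*s^3 + 6.9848*s^2 - 0.00159999999999999*s - 0.007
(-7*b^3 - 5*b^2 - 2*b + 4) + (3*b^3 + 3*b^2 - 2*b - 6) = -4*b^3 - 2*b^2 - 4*b - 2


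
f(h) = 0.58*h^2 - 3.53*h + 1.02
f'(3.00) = -0.05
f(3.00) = -4.35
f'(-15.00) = -20.93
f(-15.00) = 184.47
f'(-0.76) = -4.41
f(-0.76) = 4.04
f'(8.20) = 5.98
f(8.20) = 11.07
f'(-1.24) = -4.97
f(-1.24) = 6.29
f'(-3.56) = -7.66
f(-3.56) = 20.94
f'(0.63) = -2.80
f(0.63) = -0.97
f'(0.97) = -2.40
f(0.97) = -1.86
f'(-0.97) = -4.66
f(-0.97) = 4.99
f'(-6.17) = -10.69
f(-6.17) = 44.88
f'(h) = 1.16*h - 3.53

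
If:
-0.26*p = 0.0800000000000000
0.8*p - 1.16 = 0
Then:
No Solution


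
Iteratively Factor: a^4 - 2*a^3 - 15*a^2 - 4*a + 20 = (a - 5)*(a^3 + 3*a^2 - 4) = (a - 5)*(a - 1)*(a^2 + 4*a + 4) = (a - 5)*(a - 1)*(a + 2)*(a + 2)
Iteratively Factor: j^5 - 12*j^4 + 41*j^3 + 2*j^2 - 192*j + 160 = (j - 5)*(j^4 - 7*j^3 + 6*j^2 + 32*j - 32) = (j - 5)*(j - 1)*(j^3 - 6*j^2 + 32) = (j - 5)*(j - 1)*(j + 2)*(j^2 - 8*j + 16) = (j - 5)*(j - 4)*(j - 1)*(j + 2)*(j - 4)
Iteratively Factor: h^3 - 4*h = (h + 2)*(h^2 - 2*h) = h*(h + 2)*(h - 2)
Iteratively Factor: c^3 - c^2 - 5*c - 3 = (c - 3)*(c^2 + 2*c + 1) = (c - 3)*(c + 1)*(c + 1)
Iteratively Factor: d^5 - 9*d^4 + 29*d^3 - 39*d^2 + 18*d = (d - 3)*(d^4 - 6*d^3 + 11*d^2 - 6*d) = d*(d - 3)*(d^3 - 6*d^2 + 11*d - 6) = d*(d - 3)*(d - 1)*(d^2 - 5*d + 6) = d*(d - 3)*(d - 2)*(d - 1)*(d - 3)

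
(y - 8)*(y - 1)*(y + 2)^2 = y^4 - 5*y^3 - 24*y^2 - 4*y + 32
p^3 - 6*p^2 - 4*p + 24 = (p - 6)*(p - 2)*(p + 2)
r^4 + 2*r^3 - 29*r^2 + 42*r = r*(r - 3)*(r - 2)*(r + 7)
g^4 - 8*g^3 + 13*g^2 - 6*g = g*(g - 6)*(g - 1)^2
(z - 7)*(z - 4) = z^2 - 11*z + 28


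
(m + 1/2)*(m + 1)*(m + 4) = m^3 + 11*m^2/2 + 13*m/2 + 2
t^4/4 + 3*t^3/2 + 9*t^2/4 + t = t*(t/4 + 1)*(t + 1)^2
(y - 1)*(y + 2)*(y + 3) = y^3 + 4*y^2 + y - 6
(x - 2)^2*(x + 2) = x^3 - 2*x^2 - 4*x + 8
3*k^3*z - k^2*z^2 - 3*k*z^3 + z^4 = z*(-3*k + z)*(-k + z)*(k + z)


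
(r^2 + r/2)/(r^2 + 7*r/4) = 2*(2*r + 1)/(4*r + 7)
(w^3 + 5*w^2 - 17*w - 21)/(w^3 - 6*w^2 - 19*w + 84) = (w^2 + 8*w + 7)/(w^2 - 3*w - 28)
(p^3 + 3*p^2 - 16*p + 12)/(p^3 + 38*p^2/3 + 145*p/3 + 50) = 3*(p^2 - 3*p + 2)/(3*p^2 + 20*p + 25)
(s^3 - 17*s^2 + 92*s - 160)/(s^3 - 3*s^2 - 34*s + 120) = (s - 8)/(s + 6)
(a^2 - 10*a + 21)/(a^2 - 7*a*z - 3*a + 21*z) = (7 - a)/(-a + 7*z)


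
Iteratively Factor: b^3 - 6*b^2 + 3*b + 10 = (b - 5)*(b^2 - b - 2) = (b - 5)*(b - 2)*(b + 1)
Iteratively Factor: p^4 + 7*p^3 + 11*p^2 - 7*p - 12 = (p + 4)*(p^3 + 3*p^2 - p - 3) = (p + 3)*(p + 4)*(p^2 - 1) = (p + 1)*(p + 3)*(p + 4)*(p - 1)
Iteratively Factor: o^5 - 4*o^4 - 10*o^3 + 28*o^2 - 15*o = (o - 1)*(o^4 - 3*o^3 - 13*o^2 + 15*o) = o*(o - 1)*(o^3 - 3*o^2 - 13*o + 15) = o*(o - 5)*(o - 1)*(o^2 + 2*o - 3) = o*(o - 5)*(o - 1)^2*(o + 3)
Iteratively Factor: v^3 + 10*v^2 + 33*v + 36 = (v + 4)*(v^2 + 6*v + 9) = (v + 3)*(v + 4)*(v + 3)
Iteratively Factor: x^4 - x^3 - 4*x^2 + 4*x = (x - 1)*(x^3 - 4*x) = x*(x - 1)*(x^2 - 4) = x*(x - 2)*(x - 1)*(x + 2)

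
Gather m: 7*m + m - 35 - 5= 8*m - 40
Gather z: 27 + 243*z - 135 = 243*z - 108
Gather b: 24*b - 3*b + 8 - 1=21*b + 7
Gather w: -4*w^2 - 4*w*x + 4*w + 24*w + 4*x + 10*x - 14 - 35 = -4*w^2 + w*(28 - 4*x) + 14*x - 49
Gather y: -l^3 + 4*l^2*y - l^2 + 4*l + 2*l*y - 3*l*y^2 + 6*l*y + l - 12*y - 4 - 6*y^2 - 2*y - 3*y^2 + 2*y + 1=-l^3 - l^2 + 5*l + y^2*(-3*l - 9) + y*(4*l^2 + 8*l - 12) - 3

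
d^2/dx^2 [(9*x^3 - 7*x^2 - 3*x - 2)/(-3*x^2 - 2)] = 2*(81*x^3 - 72*x^2 - 162*x + 16)/(27*x^6 + 54*x^4 + 36*x^2 + 8)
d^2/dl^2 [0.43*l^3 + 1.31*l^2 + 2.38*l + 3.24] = 2.58*l + 2.62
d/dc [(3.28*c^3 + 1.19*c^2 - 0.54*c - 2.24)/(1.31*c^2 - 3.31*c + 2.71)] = (4.2968*c^4 - 21.7136*c^3 + 23.4349*c^2 + 12.3186*c - 8.8778)/(1.7161*c^4 - 8.6722*c^3 + 18.0563*c^2 - 17.9402*c + 7.3441)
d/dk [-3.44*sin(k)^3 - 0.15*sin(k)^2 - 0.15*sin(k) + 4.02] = (-0.3*sin(k) + 5.16*cos(2*k) - 5.31)*cos(k)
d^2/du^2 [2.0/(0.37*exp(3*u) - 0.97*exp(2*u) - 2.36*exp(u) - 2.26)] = ((-6.66*exp(2*u) + 7.76*exp(u) + 4.72)*(-0.37*exp(3*u) + 0.97*exp(2*u) + 2.36*exp(u) + 2.26) - 2.0*(-2.22*exp(2*u) + 3.88*exp(u) + 4.72)*(-1.11*exp(2*u) + 1.94*exp(u) + 2.36)*exp(u))*exp(u)/(-0.37*exp(3*u) + 0.97*exp(2*u) + 2.36*exp(u) + 2.26)^3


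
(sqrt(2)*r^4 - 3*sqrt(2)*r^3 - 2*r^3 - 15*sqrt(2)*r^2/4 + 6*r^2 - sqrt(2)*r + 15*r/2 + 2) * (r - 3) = sqrt(2)*r^5 - 6*sqrt(2)*r^4 - 2*r^4 + 21*sqrt(2)*r^3/4 + 12*r^3 - 21*r^2/2 + 41*sqrt(2)*r^2/4 - 41*r/2 + 3*sqrt(2)*r - 6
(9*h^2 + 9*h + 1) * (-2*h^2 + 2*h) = -18*h^4 + 16*h^2 + 2*h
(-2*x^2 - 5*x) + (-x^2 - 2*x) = -3*x^2 - 7*x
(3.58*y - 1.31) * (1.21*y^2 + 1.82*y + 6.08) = 4.3318*y^3 + 4.9305*y^2 + 19.3822*y - 7.9648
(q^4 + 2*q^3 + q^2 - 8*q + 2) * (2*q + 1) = 2*q^5 + 5*q^4 + 4*q^3 - 15*q^2 - 4*q + 2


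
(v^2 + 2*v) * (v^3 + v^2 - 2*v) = v^5 + 3*v^4 - 4*v^2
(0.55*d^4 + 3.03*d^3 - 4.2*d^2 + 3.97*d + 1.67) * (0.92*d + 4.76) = 0.506*d^5 + 5.4056*d^4 + 10.5588*d^3 - 16.3396*d^2 + 20.4336*d + 7.9492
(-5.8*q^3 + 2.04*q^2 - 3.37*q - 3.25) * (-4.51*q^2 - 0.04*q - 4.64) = 26.158*q^5 - 8.9684*q^4 + 42.0291*q^3 + 5.3267*q^2 + 15.7668*q + 15.08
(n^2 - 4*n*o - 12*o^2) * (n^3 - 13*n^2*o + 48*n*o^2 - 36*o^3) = n^5 - 17*n^4*o + 88*n^3*o^2 - 72*n^2*o^3 - 432*n*o^4 + 432*o^5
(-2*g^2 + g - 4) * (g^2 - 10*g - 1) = -2*g^4 + 21*g^3 - 12*g^2 + 39*g + 4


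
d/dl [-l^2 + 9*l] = 9 - 2*l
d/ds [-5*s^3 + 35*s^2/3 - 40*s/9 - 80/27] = -15*s^2 + 70*s/3 - 40/9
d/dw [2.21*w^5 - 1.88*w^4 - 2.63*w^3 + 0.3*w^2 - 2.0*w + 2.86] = 11.05*w^4 - 7.52*w^3 - 7.89*w^2 + 0.6*w - 2.0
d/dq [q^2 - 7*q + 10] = 2*q - 7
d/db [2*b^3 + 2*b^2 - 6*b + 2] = 6*b^2 + 4*b - 6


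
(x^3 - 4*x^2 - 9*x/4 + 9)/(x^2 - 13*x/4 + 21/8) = 2*(2*x^2 - 5*x - 12)/(4*x - 7)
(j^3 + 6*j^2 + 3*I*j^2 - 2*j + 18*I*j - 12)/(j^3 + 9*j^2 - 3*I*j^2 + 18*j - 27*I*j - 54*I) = (j^2 + 3*I*j - 2)/(j^2 + 3*j*(1 - I) - 9*I)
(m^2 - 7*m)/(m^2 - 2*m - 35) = m/(m + 5)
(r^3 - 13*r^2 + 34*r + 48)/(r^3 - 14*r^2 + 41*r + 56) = (r - 6)/(r - 7)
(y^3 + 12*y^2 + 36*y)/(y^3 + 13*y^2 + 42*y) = (y + 6)/(y + 7)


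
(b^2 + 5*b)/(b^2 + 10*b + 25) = b/(b + 5)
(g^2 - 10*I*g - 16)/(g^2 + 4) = (g - 8*I)/(g + 2*I)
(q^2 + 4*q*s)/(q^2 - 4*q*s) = (q + 4*s)/(q - 4*s)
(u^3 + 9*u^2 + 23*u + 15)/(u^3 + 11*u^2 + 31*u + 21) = (u + 5)/(u + 7)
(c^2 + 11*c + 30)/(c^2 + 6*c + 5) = (c + 6)/(c + 1)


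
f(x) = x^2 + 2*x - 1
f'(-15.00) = -28.00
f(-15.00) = 194.00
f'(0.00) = 2.00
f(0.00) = -1.00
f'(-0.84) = 0.32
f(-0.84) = -1.97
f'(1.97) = 5.94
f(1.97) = 6.82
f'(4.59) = 11.18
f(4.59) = 29.25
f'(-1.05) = -0.10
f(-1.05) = -2.00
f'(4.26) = 10.52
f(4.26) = 25.67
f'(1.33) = 4.66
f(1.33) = 3.43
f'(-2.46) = -2.92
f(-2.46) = 0.13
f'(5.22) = 12.44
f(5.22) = 36.69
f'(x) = 2*x + 2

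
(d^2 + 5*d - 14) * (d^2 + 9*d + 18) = d^4 + 14*d^3 + 49*d^2 - 36*d - 252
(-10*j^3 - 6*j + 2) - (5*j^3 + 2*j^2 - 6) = -15*j^3 - 2*j^2 - 6*j + 8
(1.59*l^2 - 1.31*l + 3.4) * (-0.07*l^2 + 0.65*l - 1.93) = -0.1113*l^4 + 1.1252*l^3 - 4.1582*l^2 + 4.7383*l - 6.562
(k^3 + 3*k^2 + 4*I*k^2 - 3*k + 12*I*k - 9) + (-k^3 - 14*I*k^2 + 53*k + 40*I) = 3*k^2 - 10*I*k^2 + 50*k + 12*I*k - 9 + 40*I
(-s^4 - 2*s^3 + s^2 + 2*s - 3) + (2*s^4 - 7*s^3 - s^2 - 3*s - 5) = s^4 - 9*s^3 - s - 8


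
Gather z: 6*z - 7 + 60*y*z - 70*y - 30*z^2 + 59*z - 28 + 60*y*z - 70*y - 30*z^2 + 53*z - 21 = -140*y - 60*z^2 + z*(120*y + 118) - 56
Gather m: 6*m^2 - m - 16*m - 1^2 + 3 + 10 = 6*m^2 - 17*m + 12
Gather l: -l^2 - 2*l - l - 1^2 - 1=-l^2 - 3*l - 2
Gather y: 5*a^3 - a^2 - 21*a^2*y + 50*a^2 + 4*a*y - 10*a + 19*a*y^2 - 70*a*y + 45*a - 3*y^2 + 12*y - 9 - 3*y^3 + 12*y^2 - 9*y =5*a^3 + 49*a^2 + 35*a - 3*y^3 + y^2*(19*a + 9) + y*(-21*a^2 - 66*a + 3) - 9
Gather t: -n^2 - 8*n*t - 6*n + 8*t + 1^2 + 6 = -n^2 - 6*n + t*(8 - 8*n) + 7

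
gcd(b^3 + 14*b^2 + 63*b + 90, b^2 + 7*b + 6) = b + 6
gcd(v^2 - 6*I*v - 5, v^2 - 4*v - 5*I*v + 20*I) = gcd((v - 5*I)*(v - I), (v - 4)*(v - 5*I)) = v - 5*I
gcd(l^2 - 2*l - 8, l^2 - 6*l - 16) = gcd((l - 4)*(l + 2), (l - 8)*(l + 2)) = l + 2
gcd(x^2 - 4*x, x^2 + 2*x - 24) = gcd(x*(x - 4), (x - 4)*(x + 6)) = x - 4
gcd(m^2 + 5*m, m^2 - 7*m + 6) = 1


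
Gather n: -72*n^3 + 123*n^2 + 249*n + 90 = -72*n^3 + 123*n^2 + 249*n + 90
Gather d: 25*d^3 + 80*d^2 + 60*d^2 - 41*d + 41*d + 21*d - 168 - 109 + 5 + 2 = 25*d^3 + 140*d^2 + 21*d - 270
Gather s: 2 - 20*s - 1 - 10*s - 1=-30*s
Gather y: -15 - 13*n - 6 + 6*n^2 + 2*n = 6*n^2 - 11*n - 21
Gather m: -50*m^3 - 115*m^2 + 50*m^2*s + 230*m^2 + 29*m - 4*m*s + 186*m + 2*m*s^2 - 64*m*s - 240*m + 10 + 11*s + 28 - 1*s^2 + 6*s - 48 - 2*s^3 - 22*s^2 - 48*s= -50*m^3 + m^2*(50*s + 115) + m*(2*s^2 - 68*s - 25) - 2*s^3 - 23*s^2 - 31*s - 10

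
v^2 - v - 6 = (v - 3)*(v + 2)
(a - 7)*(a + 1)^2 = a^3 - 5*a^2 - 13*a - 7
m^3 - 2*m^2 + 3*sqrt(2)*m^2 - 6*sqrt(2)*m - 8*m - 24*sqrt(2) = (m - 4)*(m + 2)*(m + 3*sqrt(2))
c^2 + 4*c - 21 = (c - 3)*(c + 7)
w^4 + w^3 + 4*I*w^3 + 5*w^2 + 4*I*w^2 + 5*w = w*(w + 1)*(w - I)*(w + 5*I)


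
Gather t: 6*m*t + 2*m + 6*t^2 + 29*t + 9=2*m + 6*t^2 + t*(6*m + 29) + 9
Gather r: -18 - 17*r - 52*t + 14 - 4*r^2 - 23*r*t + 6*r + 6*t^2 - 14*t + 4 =-4*r^2 + r*(-23*t - 11) + 6*t^2 - 66*t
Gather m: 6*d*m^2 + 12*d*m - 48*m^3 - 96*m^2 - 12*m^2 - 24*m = -48*m^3 + m^2*(6*d - 108) + m*(12*d - 24)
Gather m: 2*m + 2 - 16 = 2*m - 14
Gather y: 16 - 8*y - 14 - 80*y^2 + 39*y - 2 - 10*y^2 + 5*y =-90*y^2 + 36*y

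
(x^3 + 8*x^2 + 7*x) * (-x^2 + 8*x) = -x^5 + 57*x^3 + 56*x^2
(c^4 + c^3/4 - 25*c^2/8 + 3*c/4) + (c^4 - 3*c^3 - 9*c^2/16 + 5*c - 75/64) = 2*c^4 - 11*c^3/4 - 59*c^2/16 + 23*c/4 - 75/64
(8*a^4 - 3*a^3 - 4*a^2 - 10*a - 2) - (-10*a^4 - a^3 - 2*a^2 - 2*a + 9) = 18*a^4 - 2*a^3 - 2*a^2 - 8*a - 11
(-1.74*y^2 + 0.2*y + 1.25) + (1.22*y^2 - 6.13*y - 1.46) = -0.52*y^2 - 5.93*y - 0.21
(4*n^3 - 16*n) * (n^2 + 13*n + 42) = 4*n^5 + 52*n^4 + 152*n^3 - 208*n^2 - 672*n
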